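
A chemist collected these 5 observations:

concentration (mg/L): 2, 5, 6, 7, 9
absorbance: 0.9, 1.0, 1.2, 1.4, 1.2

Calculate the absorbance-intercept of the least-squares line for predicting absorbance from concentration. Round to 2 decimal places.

n = 5, Σx = 29, Σy = 5.7, Σxy = 34.6, Σx² = 195
Sxx = Σx² − (Σx)²/n = 195 − 168.2 = 26.8
Sxy = Σxy − (Σx)(Σy)/n = 34.6 − 33.06 = 1.54
b = Sxy/Sxx = 1.54/26.8 = 0.057463
a = ȳ − b·x̄ = 1.14 − 0.057463·5.8 = 0.806716

0.81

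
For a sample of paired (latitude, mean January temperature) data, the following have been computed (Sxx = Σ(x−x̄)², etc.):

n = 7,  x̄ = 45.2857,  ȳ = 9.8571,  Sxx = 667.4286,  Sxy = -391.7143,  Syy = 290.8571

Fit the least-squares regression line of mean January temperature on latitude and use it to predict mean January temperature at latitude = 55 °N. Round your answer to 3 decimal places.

4.156

b = Sxy/Sxx = -391.7143/667.4286 = -0.586901
a = ȳ − b·x̄ = 9.8571 − (-0.586901)·45.2857 = 36.435308
ŷ(55) = a + b·55 = 36.435308 + (-0.586901)·55 = 4.155771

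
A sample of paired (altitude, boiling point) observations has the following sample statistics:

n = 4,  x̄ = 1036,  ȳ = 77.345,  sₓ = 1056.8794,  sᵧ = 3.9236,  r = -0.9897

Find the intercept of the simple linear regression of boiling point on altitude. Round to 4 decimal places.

81.1515

b = r · sᵧ/sₓ = -0.9897 · 3.9236/1056.8794 = -0.003674
a = ȳ − b·x̄ = 77.345 − (-0.003674)·1036 = 81.151472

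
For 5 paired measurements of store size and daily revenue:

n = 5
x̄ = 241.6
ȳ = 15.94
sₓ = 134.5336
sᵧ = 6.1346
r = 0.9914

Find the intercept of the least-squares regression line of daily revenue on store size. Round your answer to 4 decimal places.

5.0180

b = r · sᵧ/sₓ = 0.9914 · 6.1346/134.5336 = 0.045207
a = ȳ − b·x̄ = 15.94 − 0.045207·241.6 = 5.018021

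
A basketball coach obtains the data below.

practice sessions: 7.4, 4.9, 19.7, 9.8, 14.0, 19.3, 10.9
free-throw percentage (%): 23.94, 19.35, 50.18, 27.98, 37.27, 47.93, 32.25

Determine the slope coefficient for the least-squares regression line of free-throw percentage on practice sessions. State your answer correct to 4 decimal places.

2.0556

n = 7, Σx = 86, Σy = 238.9, Σxy = 3333.075, Σx² = 1250.2
Sxx = Σx² − (Σx)²/n = 1250.2 − 1056.571429 = 193.628571
Sxy = Σxy − (Σx)(Σy)/n = 3333.075 − 2935.057143 = 398.017857
b = Sxy/Sxx = 398.017857/193.628571 = 2.055574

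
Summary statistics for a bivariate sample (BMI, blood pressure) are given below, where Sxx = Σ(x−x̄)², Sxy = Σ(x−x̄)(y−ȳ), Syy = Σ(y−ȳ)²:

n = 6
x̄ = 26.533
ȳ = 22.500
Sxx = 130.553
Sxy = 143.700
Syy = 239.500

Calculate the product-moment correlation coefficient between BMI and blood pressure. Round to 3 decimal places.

0.813

r = Sxy/√(Sxx·Syy) = 143.7/√(31267.4435) = 143.7/176.826026 = 0.812663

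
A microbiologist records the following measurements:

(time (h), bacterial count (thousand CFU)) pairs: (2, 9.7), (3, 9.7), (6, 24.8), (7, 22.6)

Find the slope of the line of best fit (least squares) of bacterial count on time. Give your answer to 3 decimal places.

3.229

n = 4, Σx = 18, Σy = 66.8, Σxy = 355.5, Σx² = 98
Sxx = Σx² − (Σx)²/n = 98 − 81 = 17
Sxy = Σxy − (Σx)(Σy)/n = 355.5 − 300.6 = 54.9
b = Sxy/Sxx = 54.9/17 = 3.229412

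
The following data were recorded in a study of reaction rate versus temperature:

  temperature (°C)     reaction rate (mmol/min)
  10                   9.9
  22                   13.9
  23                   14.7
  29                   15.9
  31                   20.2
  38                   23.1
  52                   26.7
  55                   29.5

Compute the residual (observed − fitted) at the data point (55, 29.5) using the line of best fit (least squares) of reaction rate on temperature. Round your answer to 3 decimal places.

0.412

n = 8, Σx = 260, Σy = 153.9, Σxy = 5718.9, Σx² = 10088
Sxx = Σx² − (Σx)²/n = 10088 − 8450 = 1638
Sxy = Σxy − (Σx)(Σy)/n = 5718.9 − 5001.75 = 717.15
b = Sxy/Sxx = 717.15/1638 = 0.437821
a = ȳ − b·x̄ = 19.2375 − 0.437821·32.5 = 5.008333
ŷ(55) = 5.008333 + 0.437821·55 = 29.088462
residual = y − ŷ = 29.5 − 29.088462 = 0.411538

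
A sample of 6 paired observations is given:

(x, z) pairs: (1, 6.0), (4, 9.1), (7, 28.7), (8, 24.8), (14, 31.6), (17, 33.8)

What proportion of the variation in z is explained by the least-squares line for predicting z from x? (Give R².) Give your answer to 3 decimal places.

0.798

n = 6, Σx = 51, Σy = 134, Σxy = 1458.7, Σx² = 615, Σy² = 3698.54
Sxx = Σx² − (Σx)²/n = 615 − 433.5 = 181.5
Sxy = Σxy − (Σx)(Σy)/n = 1458.7 − 1139 = 319.7
Syy = Σy² − (Σy)²/n = 3698.54 − 2992.666667 = 705.873333
R² = Sxy²/(Sxx·Syy) = (319.7)²/(181.5·705.873333) = 0.797778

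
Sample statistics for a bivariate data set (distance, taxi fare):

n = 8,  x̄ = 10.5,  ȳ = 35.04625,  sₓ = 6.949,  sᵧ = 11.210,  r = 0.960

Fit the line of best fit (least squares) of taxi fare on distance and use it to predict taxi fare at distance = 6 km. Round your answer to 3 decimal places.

28.077

b = r · sᵧ/sₓ = 0.96 · 11.21/6.949 = 1.548654
a = ȳ − b·x̄ = 35.04625 − 1.548654·10.5 = 18.785378
ŷ(6) = a + b·6 = 18.785378 + 1.548654·6 = 28.077305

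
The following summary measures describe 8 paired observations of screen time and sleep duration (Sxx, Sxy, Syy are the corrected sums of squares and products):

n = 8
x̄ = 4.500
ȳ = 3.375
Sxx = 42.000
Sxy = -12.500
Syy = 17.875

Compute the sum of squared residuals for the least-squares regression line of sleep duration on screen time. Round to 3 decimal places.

b = Sxy/Sxx = -12.5/42 = -0.297619
SSE = Syy − b·Sxy = 17.875 − (-0.297619)·(-12.5) = 14.154762

14.155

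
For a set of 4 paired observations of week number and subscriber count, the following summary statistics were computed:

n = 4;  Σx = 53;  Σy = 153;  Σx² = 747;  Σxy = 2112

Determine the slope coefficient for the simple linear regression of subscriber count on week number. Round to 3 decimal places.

Sxx = Σx² − (Σx)²/n = 747 − 702.25 = 44.75
Sxy = Σxy − (Σx)(Σy)/n = 2112 − 2027.25 = 84.75
b = Sxy/Sxx = 84.75/44.75 = 1.893855

1.894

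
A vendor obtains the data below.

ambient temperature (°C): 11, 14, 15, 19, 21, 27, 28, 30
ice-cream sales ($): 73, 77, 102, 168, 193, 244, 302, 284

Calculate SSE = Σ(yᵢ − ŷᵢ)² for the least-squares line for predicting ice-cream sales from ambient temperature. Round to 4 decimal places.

n = 8, Σx = 165, Σy = 1443, Σxy = 34220, Σx² = 3757, Σy² = 318531
Sxx = Σx² − (Σx)²/n = 3757 − 3403.125 = 353.875
Sxy = Σxy − (Σx)(Σy)/n = 34220 − 29761.875 = 4458.125
Syy = Σy² − (Σy)²/n = 318531 − 260281.125 = 58249.875
b = Sxy/Sxx = 4458.125/353.875 = 12.598022
SSE = Syy − b·Sxy = 58249.875 − 12.598022·4458.125 = 2086.318615

2086.3186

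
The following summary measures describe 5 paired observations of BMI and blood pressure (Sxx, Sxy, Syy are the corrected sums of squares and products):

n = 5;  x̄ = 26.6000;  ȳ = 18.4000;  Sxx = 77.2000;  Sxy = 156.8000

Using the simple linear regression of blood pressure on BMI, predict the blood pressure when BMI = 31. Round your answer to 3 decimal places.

b = Sxy/Sxx = 156.8/77.2 = 2.031088
a = ȳ − b·x̄ = 18.4 − 2.031088·26.6 = -35.626943
ŷ(31) = a + b·31 = -35.626943 + 2.031088·31 = 27.336788

27.337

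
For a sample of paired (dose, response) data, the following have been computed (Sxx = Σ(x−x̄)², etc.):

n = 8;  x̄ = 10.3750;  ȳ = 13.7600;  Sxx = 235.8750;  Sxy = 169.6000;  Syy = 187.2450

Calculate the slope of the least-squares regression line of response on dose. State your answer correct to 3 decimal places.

0.719

b = Sxy/Sxx = 169.6/235.875 = 0.719025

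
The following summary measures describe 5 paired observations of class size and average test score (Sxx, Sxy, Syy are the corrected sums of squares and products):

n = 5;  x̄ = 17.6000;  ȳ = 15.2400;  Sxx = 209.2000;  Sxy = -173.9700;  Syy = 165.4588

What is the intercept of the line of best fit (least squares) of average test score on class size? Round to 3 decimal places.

29.876

b = Sxy/Sxx = -173.97/209.2 = -0.831597
a = ȳ − b·x̄ = 15.24 − (-0.831597)·17.6 = 29.876099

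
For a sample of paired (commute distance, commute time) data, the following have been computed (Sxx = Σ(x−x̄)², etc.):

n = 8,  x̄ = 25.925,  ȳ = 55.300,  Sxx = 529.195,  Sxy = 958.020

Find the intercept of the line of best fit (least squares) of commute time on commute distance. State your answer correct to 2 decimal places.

8.37

b = Sxy/Sxx = 958.02/529.195 = 1.810335
a = ȳ − b·x̄ = 55.3 − 1.810335·25.925 = 8.367076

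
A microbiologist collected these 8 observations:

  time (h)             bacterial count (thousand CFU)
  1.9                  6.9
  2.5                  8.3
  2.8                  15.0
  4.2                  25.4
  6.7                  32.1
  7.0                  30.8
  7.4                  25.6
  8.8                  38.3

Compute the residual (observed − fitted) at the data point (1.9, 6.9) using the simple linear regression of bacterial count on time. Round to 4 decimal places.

-2.4999

n = 8, Σx = 41.3, Σy = 182.4, Σxy = 1139.69, Σx² = 261.43
Sxx = Σx² − (Σx)²/n = 261.43 − 213.21125 = 48.21875
Sxy = Σxy − (Σx)(Σy)/n = 1139.69 − 941.64 = 198.05
b = Sxy/Sxx = 198.05/48.21875 = 4.107323
a = ȳ − b·x̄ = 22.8 − 4.107323·5.1625 = 1.595943
ŷ(1.9) = 1.595943 + 4.107323·1.9 = 9.399857
residual = y − ŷ = 6.9 − 9.399857 = -2.499857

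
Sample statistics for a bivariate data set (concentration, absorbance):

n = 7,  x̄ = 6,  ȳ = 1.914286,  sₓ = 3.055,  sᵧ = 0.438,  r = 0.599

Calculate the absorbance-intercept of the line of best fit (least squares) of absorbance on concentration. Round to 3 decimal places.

1.399

b = r · sᵧ/sₓ = 0.599 · 0.438/3.055 = 0.085880
a = ȳ − b·x̄ = 1.914286 − 0.085880·6 = 1.399009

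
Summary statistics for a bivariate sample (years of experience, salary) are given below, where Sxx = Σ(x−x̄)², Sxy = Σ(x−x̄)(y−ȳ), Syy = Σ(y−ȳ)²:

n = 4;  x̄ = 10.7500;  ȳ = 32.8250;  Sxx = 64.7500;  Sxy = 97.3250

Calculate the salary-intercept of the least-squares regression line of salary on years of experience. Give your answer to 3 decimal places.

b = Sxy/Sxx = 97.325/64.75 = 1.503089
a = ȳ − b·x̄ = 32.825 − 1.503089·10.75 = 16.666795

16.667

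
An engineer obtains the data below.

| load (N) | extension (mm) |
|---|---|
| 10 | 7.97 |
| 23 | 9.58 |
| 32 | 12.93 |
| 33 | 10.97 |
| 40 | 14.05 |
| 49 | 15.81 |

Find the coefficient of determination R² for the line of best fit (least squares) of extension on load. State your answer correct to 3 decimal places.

n = 6, Σx = 187, Σy = 71.31, Σxy = 2412.5, Σx² = 6743, Σy² = 890.1817
Sxx = Σx² − (Σx)²/n = 6743 − 5828.166667 = 914.833333
Sxy = Σxy − (Σx)(Σy)/n = 2412.5 − 2222.495 = 190.005
Syy = Σy² − (Σy)²/n = 890.1817 − 847.51935 = 42.66235
R² = Sxy²/(Sxx·Syy) = (190.005)²/(914.833333·42.66235) = 0.925003

0.925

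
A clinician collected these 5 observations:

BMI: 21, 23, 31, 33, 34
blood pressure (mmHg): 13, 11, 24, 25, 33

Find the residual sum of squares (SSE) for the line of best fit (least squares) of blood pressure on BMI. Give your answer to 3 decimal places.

34.730

n = 5, Σx = 142, Σy = 106, Σxy = 3217, Σx² = 4176, Σy² = 2580
Sxx = Σx² − (Σx)²/n = 4176 − 4032.8 = 143.2
Sxy = Σxy − (Σx)(Σy)/n = 3217 − 3010.4 = 206.6
Syy = Σy² − (Σy)²/n = 2580 − 2247.2 = 332.8
b = Sxy/Sxx = 206.6/143.2 = 1.442737
SSE = Syy − b·Sxy = 332.8 − 1.442737·206.6 = 34.730447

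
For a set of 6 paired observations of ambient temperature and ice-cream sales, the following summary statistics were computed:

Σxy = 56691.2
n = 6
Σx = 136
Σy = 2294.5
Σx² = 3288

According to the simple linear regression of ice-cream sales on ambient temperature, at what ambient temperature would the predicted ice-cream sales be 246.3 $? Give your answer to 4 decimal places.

16.6978

Sxx = Σx² − (Σx)²/n = 3288 − 3082.666667 = 205.333333
Sxy = Σxy − (Σx)(Σy)/n = 56691.2 − 52008.666667 = 4682.533333
b = Sxy/Sxx = 4682.533333/205.333333 = 22.804545
a = ȳ − b·x̄ = 382.416667 − 22.804545·22.666667 = -134.486364
Set a + b·x = 246.3: x = (246.3 − (-134.486364)) / 22.804545 = 16.697827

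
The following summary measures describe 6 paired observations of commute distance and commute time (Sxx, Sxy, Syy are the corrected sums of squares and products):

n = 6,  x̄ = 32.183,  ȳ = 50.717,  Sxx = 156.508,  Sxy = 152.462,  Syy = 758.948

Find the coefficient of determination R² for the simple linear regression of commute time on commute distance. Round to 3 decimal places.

R² = Sxy²/(Sxx·Syy) = (152.462)²/(156.508·758.948) = 0.195693

0.196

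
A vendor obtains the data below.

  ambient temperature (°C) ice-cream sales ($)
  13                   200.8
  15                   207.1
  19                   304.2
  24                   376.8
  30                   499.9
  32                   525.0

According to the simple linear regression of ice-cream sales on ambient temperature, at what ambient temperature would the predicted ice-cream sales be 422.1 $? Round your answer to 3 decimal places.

26.074

n = 6, Σx = 133, Σy = 2113.8, Σxy = 52336.9, Σx² = 3255
Sxx = Σx² − (Σx)²/n = 3255 − 2948.166667 = 306.833333
Sxy = Σxy − (Σx)(Σy)/n = 52336.9 − 46855.9 = 5481
b = Sxy/Sxx = 5481/306.833333 = 17.863118
a = ȳ − b·x̄ = 352.3 − 17.863118·22.166667 = -43.665779
Set a + b·x = 422.1: x = (422.1 − (-43.665779)) / 17.863118 = 26.074159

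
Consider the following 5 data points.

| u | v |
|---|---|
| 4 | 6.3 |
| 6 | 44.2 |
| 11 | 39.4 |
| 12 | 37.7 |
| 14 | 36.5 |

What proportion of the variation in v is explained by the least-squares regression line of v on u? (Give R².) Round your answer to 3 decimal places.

n = 5, Σx = 47, Σy = 164.1, Σxy = 1687.2, Σx² = 513, Σy² = 6299.23
Sxx = Σx² − (Σx)²/n = 513 − 441.8 = 71.2
Sxy = Σxy − (Σx)(Σy)/n = 1687.2 − 1542.54 = 144.66
Syy = Σy² − (Σy)²/n = 6299.23 − 5385.762 = 913.468
R² = Sxy²/(Sxx·Syy) = (144.66)²/(71.2·913.468) = 0.321754

0.322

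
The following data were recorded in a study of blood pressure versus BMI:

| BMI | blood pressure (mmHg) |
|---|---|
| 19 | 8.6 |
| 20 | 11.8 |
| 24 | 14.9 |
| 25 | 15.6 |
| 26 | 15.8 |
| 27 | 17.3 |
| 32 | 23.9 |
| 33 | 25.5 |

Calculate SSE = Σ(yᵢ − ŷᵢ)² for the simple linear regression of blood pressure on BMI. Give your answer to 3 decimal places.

5.285

n = 8, Σx = 206, Σy = 133.4, Σxy = 3631.2, Σx² = 5480, Σy² = 2448.96
Sxx = Σx² − (Σx)²/n = 5480 − 5304.5 = 175.5
Sxy = Σxy − (Σx)(Σy)/n = 3631.2 − 3435.05 = 196.15
Syy = Σy² − (Σy)²/n = 2448.96 − 2224.445 = 224.515
b = Sxy/Sxx = 196.15/175.5 = 1.117664
SSE = Syy − b·Sxy = 224.515 − 1.117664·196.15 = 5.285242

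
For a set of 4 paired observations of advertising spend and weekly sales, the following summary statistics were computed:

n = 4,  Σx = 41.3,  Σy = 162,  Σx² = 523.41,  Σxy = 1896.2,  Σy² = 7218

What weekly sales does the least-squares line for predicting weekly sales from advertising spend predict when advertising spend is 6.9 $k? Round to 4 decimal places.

Sxx = Σx² − (Σx)²/n = 523.41 − 426.4225 = 96.9875
Sxy = Σxy − (Σx)(Σy)/n = 1896.2 − 1672.65 = 223.55
b = Sxy/Sxx = 223.55/96.9875 = 2.304936
a = ȳ − b·x̄ = 40.5 − 2.304936·10.325 = 16.701534
ŷ(6.9) = a + b·6.9 = 16.701534 + 2.304936·6.9 = 32.605594

32.6056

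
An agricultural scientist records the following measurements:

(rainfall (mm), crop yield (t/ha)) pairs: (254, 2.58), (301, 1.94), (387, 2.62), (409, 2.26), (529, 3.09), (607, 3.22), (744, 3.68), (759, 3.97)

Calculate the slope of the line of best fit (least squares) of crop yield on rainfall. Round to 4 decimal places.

0.0033

n = 8, Σx = 3990, Σy = 23.36, Σxy = 12517.84, Σx² = 2250074
Sxx = Σx² − (Σx)²/n = 2250074 − 1990012.5 = 260061.5
Sxy = Σxy − (Σx)(Σy)/n = 12517.84 − 11650.8 = 867.04
b = Sxy/Sxx = 867.04/260061.5 = 0.003334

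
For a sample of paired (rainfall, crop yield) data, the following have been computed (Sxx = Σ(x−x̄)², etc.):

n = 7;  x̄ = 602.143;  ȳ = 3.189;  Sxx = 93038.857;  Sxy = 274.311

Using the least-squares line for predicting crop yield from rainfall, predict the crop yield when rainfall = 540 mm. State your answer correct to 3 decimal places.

3.006

b = Sxy/Sxx = 274.311/93038.857 = 0.002948
a = ȳ − b·x̄ = 3.189 − 0.002948·602.143 = 1.413672
ŷ(540) = a + b·540 = 1.413672 + 0.002948·540 = 3.005781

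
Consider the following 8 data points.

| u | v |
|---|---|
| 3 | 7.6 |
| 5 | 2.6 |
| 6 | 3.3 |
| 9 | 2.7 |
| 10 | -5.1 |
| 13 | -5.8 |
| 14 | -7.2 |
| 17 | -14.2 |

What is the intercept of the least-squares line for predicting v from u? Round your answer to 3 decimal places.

11.716

n = 8, Σx = 77, Σy = -16.1, Σxy = -388.7, Σx² = 905
Sxx = Σx² − (Σx)²/n = 905 − 741.125 = 163.875
Sxy = Σxy − (Σx)(Σy)/n = -388.7 − (-154.9625) = -233.7375
b = Sxy/Sxx = -233.7375/163.875 = -1.426316
a = ȳ − b·x̄ = -2.0125 − (-1.426316)·9.625 = 11.715789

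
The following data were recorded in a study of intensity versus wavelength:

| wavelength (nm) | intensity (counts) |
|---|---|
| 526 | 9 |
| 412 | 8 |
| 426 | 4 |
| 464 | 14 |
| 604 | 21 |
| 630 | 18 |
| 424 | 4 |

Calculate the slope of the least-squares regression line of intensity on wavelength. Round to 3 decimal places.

0.064

n = 7, Σx = 3486, Σy = 78, Σxy = 41950, Σx² = 1784684
Sxx = Σx² − (Σx)²/n = 1784684 − 1736028 = 48656
Sxy = Σxy − (Σx)(Σy)/n = 41950 − 38844 = 3106
b = Sxy/Sxx = 3106/48656 = 0.063836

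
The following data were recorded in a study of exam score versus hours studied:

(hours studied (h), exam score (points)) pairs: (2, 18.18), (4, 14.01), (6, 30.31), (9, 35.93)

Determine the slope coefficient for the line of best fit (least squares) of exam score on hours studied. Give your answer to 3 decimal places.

n = 4, Σx = 21, Σy = 98.43, Σxy = 597.63, Σx² = 137
Sxx = Σx² − (Σx)²/n = 137 − 110.25 = 26.75
Sxy = Σxy − (Σx)(Σy)/n = 597.63 − 516.7575 = 80.8725
b = Sxy/Sxx = 80.8725/26.75 = 3.023271

3.023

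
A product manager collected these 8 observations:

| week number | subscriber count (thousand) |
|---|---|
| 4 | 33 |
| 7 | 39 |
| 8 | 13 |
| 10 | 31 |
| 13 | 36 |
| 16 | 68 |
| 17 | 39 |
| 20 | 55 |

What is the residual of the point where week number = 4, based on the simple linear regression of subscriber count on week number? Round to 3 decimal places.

8.749

n = 8, Σx = 95, Σy = 314, Σxy = 4138, Σx² = 1343
Sxx = Σx² − (Σx)²/n = 1343 − 1128.125 = 214.875
Sxy = Σxy − (Σx)(Σy)/n = 4138 − 3728.75 = 409.25
b = Sxy/Sxx = 409.25/214.875 = 1.904596
a = ȳ − b·x̄ = 39.25 − 1.904596·11.875 = 16.632926
ŷ(4) = 16.632926 + 1.904596·4 = 24.251309
residual = y − ŷ = 33 − 24.251309 = 8.748691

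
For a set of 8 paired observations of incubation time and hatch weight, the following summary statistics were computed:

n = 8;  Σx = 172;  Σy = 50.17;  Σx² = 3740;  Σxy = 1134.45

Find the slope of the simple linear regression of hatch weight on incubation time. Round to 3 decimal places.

Sxx = Σx² − (Σx)²/n = 3740 − 3698 = 42
Sxy = Σxy − (Σx)(Σy)/n = 1134.45 − 1078.655 = 55.795
b = Sxy/Sxx = 55.795/42 = 1.328452

1.328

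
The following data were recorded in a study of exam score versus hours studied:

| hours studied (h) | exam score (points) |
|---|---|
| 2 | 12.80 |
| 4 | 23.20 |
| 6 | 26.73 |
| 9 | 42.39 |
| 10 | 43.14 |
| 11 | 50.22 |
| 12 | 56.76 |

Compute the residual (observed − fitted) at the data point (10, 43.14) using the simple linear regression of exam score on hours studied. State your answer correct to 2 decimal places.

n = 7, Σx = 54, Σy = 255.24, Σxy = 2325.23, Σx² = 502
Sxx = Σx² − (Σx)²/n = 502 − 416.571429 = 85.428571
Sxy = Σxy − (Σx)(Σy)/n = 2325.23 − 1968.994286 = 356.235714
b = Sxy/Sxx = 356.235714/85.428571 = 4.169983
a = ȳ − b·x̄ = 36.462857 − 4.169983·7.714286 = 4.294415
ŷ(10) = 4.294415 + 4.169983·10 = 45.994247
residual = y − ŷ = 43.14 − 45.994247 = -2.854247

-2.85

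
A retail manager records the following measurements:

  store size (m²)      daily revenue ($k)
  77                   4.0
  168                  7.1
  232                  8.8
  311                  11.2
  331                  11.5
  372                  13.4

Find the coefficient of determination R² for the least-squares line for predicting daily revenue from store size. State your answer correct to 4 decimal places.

0.9953

n = 6, Σx = 1491, Σy = 56, Σxy = 15816.9, Σx² = 432643, Σy² = 581.1
Sxx = Σx² − (Σx)²/n = 432643 − 370513.5 = 62129.5
Sxy = Σxy − (Σx)(Σy)/n = 15816.9 − 13916 = 1900.9
Syy = Σy² − (Σy)²/n = 581.1 − 522.666667 = 58.433333
R² = Sxy²/(Sxx·Syy) = (1900.9)²/(62129.5·58.433333) = 0.995314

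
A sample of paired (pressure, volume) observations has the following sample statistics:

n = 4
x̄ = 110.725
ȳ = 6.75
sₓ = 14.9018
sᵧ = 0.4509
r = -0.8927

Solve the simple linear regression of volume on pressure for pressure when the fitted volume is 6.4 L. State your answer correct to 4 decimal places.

123.6825

b = r · sᵧ/sₓ = -0.8927 · 0.4509/14.9018 = -0.027011
a = ȳ − b·x̄ = 6.75 − (-0.027011)·110.725 = 9.740837
Set a + b·x = 6.4: x = (6.4 − 9.740837) / (-0.027011) = 123.682494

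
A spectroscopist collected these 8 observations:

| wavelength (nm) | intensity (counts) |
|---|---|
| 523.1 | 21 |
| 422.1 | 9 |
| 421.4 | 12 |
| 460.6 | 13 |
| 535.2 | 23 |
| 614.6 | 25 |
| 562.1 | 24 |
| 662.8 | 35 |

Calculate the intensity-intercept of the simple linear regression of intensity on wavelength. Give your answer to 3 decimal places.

n = 8, Σx = 4201.9, Σy = 162, Σxy = 90191.6, Σx² = 2260964.79
Sxx = Σx² − (Σx)²/n = 2260964.79 − 2206995.45125 = 53969.33875
Sxy = Σxy − (Σx)(Σy)/n = 90191.6 − 85088.475 = 5103.125
b = Sxy/Sxx = 5103.125/53969.33875 = 0.094556
a = ȳ − b·x̄ = 20.25 − 0.094556·525.2375 = -29.414359

-29.414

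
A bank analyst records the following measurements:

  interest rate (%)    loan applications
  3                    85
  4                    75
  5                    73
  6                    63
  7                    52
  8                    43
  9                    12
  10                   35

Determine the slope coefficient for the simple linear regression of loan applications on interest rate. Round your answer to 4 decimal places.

n = 8, Σx = 52, Σy = 438, Σxy = 2464, Σx² = 380
Sxx = Σx² − (Σx)²/n = 380 − 338 = 42
Sxy = Σxy − (Σx)(Σy)/n = 2464 − 2847 = -383
b = Sxy/Sxx = -383/42 = -9.119048

-9.1190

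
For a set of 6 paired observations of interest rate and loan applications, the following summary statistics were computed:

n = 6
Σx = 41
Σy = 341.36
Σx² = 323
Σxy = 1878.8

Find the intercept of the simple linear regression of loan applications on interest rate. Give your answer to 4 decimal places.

129.2937

Sxx = Σx² − (Σx)²/n = 323 − 280.166667 = 42.833333
Sxy = Σxy − (Σx)(Σy)/n = 1878.8 − 2332.626667 = -453.826667
b = Sxy/Sxx = -453.826667/42.833333 = -10.595175
a = ȳ − b·x̄ = 56.893333 − (-10.595175)·6.833333 = 129.293696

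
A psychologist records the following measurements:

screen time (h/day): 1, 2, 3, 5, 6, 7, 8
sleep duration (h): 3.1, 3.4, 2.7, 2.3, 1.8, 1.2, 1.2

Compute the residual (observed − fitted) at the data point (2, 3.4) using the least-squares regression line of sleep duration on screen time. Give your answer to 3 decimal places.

0.327

n = 7, Σx = 32, Σy = 15.7, Σxy = 58.3, Σx² = 188
Sxx = Σx² − (Σx)²/n = 188 − 146.285714 = 41.714286
Sxy = Σxy − (Σx)(Σy)/n = 58.3 − 71.771429 = -13.471429
b = Sxy/Sxx = -13.471429/41.714286 = -0.322945
a = ȳ − b·x̄ = 2.242857 − (-0.322945)·4.571429 = 3.719178
ŷ(2) = 3.719178 + (-0.322945)·2 = 3.073288
residual = y − ŷ = 3.4 − 3.073288 = 0.326712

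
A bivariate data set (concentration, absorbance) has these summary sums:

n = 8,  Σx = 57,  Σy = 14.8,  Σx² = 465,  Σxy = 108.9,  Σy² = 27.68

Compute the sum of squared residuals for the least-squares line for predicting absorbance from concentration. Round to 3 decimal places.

Sxx = Σx² − (Σx)²/n = 465 − 406.125 = 58.875
Sxy = Σxy − (Σx)(Σy)/n = 108.9 − 105.45 = 3.45
Syy = Σy² − (Σy)²/n = 27.68 − 27.38 = 0.3
b = Sxy/Sxx = 3.45/58.875 = 0.058599
SSE = Syy − b·Sxy = 0.3 − 0.058599·3.45 = 0.097834

0.098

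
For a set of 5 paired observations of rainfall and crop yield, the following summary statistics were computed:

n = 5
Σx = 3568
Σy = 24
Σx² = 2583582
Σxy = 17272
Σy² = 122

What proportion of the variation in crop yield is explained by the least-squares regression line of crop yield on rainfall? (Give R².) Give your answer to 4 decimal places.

0.0832

Sxx = Σx² − (Σx)²/n = 2583582 − 2546124.8 = 37457.2
Sxy = Σxy − (Σx)(Σy)/n = 17272 − 17126.4 = 145.6
Syy = Σy² − (Σy)²/n = 122 − 115.2 = 6.8
R² = Sxy²/(Sxx·Syy) = (145.6)²/(37457.2·6.8) = 0.083230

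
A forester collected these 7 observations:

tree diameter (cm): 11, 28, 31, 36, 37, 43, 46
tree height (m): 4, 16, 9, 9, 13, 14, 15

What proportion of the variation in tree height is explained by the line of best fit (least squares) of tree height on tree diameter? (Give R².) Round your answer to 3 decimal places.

0.530

n = 7, Σx = 232, Σy = 80, Σxy = 2868, Σx² = 8496, Σy² = 1024
Sxx = Σx² − (Σx)²/n = 8496 − 7689.142857 = 806.857143
Sxy = Σxy − (Σx)(Σy)/n = 2868 − 2651.428571 = 216.571429
Syy = Σy² − (Σy)²/n = 1024 − 914.285714 = 109.714286
R² = Sxy²/(Sxx·Syy) = (216.571429)²/(806.857143·109.714286) = 0.529837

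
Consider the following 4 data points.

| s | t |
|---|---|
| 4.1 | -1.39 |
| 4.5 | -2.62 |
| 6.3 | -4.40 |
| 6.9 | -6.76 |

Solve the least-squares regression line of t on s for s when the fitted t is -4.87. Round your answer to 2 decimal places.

6.10

n = 4, Σx = 21.8, Σy = -15.17, Σxy = -91.853, Σx² = 124.36
Sxx = Σx² − (Σx)²/n = 124.36 − 118.81 = 5.55
Sxy = Σxy − (Σx)(Σy)/n = -91.853 − (-82.6765) = -9.1765
b = Sxy/Sxx = -9.1765/5.55 = -1.653423
a = ȳ − b·x̄ = -3.7925 − (-1.653423)·5.45 = 5.218658
Set a + b·x = -4.87: x = (-4.87 − 5.218658) / (-1.653423) = 6.101678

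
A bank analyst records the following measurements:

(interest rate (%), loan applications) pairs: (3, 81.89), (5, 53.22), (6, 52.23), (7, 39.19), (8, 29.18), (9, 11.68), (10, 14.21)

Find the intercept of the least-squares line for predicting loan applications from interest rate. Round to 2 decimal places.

n = 7, Σx = 48, Σy = 281.6, Σxy = 1580.14, Σx² = 364
Sxx = Σx² − (Σx)²/n = 364 − 329.142857 = 34.857143
Sxy = Σxy − (Σx)(Σy)/n = 1580.14 − 1930.971429 = -350.831429
b = Sxy/Sxx = -350.831429/34.857143 = -10.064836
a = ȳ − b·x̄ = 40.228571 − (-10.064836)·6.857143 = 109.244590

109.24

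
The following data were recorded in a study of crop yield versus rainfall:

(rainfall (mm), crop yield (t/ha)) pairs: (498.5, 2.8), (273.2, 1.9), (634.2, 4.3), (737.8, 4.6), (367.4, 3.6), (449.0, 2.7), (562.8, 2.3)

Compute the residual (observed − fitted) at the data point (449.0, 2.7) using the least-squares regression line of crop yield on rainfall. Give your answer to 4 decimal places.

-0.2209

n = 7, Σx = 3522.9, Σy = 22.2, Σxy = 11865.2, Σx² = 1923026.57
Sxx = Σx² − (Σx)²/n = 1923026.57 − 1772974.915714 = 150051.654286
Sxy = Σxy − (Σx)(Σy)/n = 11865.2 − 11172.625714 = 692.574286
b = Sxy/Sxx = 692.574286/150051.654286 = 0.004616
a = ȳ − b·x̄ = 3.171429 − 0.004616·503.271429 = 0.848543
ŷ(449.0) = 0.848543 + 0.004616·449 = 2.920935
residual = y − ŷ = 2.7 − 2.920935 = -0.220935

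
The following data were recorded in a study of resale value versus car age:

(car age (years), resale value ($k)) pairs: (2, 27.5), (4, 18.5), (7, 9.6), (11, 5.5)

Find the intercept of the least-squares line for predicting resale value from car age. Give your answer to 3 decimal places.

29.610

n = 4, Σx = 24, Σy = 61.1, Σxy = 256.7, Σx² = 190
Sxx = Σx² − (Σx)²/n = 190 − 144 = 46
Sxy = Σxy − (Σx)(Σy)/n = 256.7 − 366.6 = -109.9
b = Sxy/Sxx = -109.9/46 = -2.389130
a = ȳ − b·x̄ = 15.275 − (-2.389130)·6 = 29.609783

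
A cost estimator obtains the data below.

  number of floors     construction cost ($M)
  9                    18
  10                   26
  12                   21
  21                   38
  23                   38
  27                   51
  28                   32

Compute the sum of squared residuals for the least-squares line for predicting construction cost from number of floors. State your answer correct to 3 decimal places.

250.889

n = 7, Σx = 130, Σy = 224, Σxy = 4619, Σx² = 2808, Σy² = 7954
Sxx = Σx² − (Σx)²/n = 2808 − 2414.285714 = 393.714286
Sxy = Σxy − (Σx)(Σy)/n = 4619 − 4160 = 459
Syy = Σy² − (Σy)²/n = 7954 − 7168 = 786
b = Sxy/Sxx = 459/393.714286 = 1.165820
SSE = Syy − b·Sxy = 786 − 1.165820·459 = 250.888607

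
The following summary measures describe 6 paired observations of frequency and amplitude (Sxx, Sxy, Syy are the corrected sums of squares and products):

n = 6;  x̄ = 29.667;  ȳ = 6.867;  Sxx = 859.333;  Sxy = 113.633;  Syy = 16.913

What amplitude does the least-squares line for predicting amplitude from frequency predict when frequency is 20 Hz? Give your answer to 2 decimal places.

5.59

b = Sxy/Sxx = 113.633/859.333 = 0.132234
a = ȳ − b·x̄ = 6.867 − 0.132234·29.667 = 2.944015
ŷ(20) = a + b·20 = 2.944015 + 0.132234·20 = 5.588694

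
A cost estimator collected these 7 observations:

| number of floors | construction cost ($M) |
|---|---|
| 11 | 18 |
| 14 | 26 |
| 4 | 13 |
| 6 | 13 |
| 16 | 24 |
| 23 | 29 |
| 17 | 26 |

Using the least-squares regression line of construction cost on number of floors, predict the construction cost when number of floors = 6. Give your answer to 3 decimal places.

14.609

n = 7, Σx = 91, Σy = 149, Σxy = 2185, Σx² = 1443
Sxx = Σx² − (Σx)²/n = 1443 − 1183 = 260
Sxy = Σxy − (Σx)(Σy)/n = 2185 − 1937 = 248
b = Sxy/Sxx = 248/260 = 0.953846
a = ȳ − b·x̄ = 21.285714 − 0.953846·13 = 8.885714
ŷ(6) = a + b·6 = 8.885714 + 0.953846·6 = 14.608791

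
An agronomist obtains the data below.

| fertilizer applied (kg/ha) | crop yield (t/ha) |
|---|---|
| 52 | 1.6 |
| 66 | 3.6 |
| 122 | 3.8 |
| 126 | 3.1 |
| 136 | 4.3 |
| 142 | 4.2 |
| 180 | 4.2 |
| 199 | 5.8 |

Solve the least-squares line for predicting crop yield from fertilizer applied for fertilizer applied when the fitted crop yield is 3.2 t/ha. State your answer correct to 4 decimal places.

96.6363

n = 8, Σx = 1023, Σy = 30.6, Σxy = 4266.4, Σx² = 148481
Sxx = Σx² − (Σx)²/n = 148481 − 130816.125 = 17664.875
Sxy = Σxy − (Σx)(Σy)/n = 4266.4 − 3912.975 = 353.425
b = Sxy/Sxx = 353.425/17664.875 = 0.020007
a = ȳ − b·x̄ = 3.825 − 0.020007·127.875 = 1.266577
Set a + b·x = 3.2: x = (3.2 − 1.266577) / 0.020007 = 96.636274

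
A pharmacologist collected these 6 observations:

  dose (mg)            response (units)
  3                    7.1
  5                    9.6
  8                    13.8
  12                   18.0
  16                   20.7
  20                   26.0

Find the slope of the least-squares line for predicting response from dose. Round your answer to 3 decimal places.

n = 6, Σx = 64, Σy = 95.2, Σxy = 1246.9, Σx² = 898
Sxx = Σx² − (Σx)²/n = 898 − 682.666667 = 215.333333
Sxy = Σxy − (Σx)(Σy)/n = 1246.9 − 1015.466667 = 231.433333
b = Sxy/Sxx = 231.433333/215.333333 = 1.074768

1.075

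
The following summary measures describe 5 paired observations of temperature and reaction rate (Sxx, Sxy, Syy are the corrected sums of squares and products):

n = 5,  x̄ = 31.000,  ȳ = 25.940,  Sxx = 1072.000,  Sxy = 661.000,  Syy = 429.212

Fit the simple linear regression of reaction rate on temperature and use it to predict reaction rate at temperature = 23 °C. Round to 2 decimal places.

b = Sxy/Sxx = 661/1072 = 0.616604
a = ȳ − b·x̄ = 25.94 − 0.616604·31 = 6.825261
ŷ(23) = a + b·23 = 6.825261 + 0.616604·23 = 21.007164

21.01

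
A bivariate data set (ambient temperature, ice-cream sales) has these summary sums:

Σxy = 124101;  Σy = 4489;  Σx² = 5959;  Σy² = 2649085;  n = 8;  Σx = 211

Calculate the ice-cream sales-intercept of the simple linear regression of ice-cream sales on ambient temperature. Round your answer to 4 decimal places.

Sxx = Σx² − (Σx)²/n = 5959 − 5565.125 = 393.875
Sxy = Σxy − (Σx)(Σy)/n = 124101 − 118397.375 = 5703.625
b = Sxy/Sxx = 5703.625/393.875 = 14.480800
a = ȳ − b·x̄ = 561.125 − 14.480800·26.375 = 179.193907

179.1939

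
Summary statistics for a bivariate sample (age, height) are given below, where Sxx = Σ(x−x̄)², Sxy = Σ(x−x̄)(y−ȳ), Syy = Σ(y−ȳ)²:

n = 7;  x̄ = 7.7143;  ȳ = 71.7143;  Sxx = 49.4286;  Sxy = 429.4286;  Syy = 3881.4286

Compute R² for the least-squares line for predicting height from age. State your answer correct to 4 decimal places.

0.9612

R² = Sxy²/(Sxx·Syy) = (429.4286)²/(49.4286·3881.4286) = 0.961196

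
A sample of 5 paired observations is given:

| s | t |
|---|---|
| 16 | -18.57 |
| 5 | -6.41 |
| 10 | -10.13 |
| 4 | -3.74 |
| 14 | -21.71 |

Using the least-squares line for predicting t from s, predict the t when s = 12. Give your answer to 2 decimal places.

-15.15

n = 5, Σx = 49, Σy = -60.56, Σxy = -749.37, Σx² = 593
Sxx = Σx² − (Σx)²/n = 593 − 480.2 = 112.8
Sxy = Σxy − (Σx)(Σy)/n = -749.37 − (-593.488) = -155.882
b = Sxy/Sxx = -155.882/112.8 = -1.381933
a = ȳ − b·x̄ = -12.112 − (-1.381933)·9.8 = 1.430940
ŷ(12) = a + b·12 = 1.430940 + (-1.381933)·12 = -15.152252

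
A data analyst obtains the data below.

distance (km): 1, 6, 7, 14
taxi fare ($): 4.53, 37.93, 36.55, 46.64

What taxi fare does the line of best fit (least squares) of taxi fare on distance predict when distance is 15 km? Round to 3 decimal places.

55.726

n = 4, Σx = 28, Σy = 125.65, Σxy = 1140.92, Σx² = 282
Sxx = Σx² − (Σx)²/n = 282 − 196 = 86
Sxy = Σxy − (Σx)(Σy)/n = 1140.92 − 879.55 = 261.37
b = Sxy/Sxx = 261.37/86 = 3.039186
a = ȳ − b·x̄ = 31.4125 − 3.039186·7 = 10.138198
ŷ(15) = a + b·15 = 10.138198 + 3.039186·15 = 55.725988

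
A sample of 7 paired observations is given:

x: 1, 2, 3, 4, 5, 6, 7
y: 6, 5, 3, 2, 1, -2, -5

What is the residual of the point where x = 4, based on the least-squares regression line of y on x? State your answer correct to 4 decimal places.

0.5714

n = 7, Σx = 28, Σy = 10, Σxy = -9, Σx² = 140
Sxx = Σx² − (Σx)²/n = 140 − 112 = 28
Sxy = Σxy − (Σx)(Σy)/n = -9 − 40 = -49
b = Sxy/Sxx = -49/28 = -1.75
a = ȳ − b·x̄ = 1.428571 − (-1.75)·4 = 8.428571
ŷ(4) = 8.428571 + (-1.75)·4 = 1.428571
residual = y − ŷ = 2 − 1.428571 = 0.571429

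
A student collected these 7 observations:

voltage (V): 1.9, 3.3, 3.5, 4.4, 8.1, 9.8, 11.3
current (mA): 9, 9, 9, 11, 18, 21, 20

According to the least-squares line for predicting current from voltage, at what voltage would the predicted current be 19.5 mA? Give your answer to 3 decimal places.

n = 7, Σx = 42.3, Σy = 97, Σxy = 704.3, Σx² = 335.45
Sxx = Σx² − (Σx)²/n = 335.45 − 255.612857 = 79.837143
Sxy = Σxy − (Σx)(Σy)/n = 704.3 − 586.157143 = 118.142857
b = Sxy/Sxx = 118.142857/79.837143 = 1.479798
a = ȳ − b·x̄ = 13.857143 − 1.479798·6.042857 = 4.914934
Set a + b·x = 19.5: x = (19.5 − 4.914934) / 1.479798 = 9.856119

9.856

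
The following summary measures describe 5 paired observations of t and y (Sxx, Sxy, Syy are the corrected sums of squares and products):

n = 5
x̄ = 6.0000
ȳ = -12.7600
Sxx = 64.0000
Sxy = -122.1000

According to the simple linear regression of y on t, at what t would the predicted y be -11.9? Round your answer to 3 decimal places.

b = Sxy/Sxx = -122.1/64 = -1.907812
a = ȳ − b·x̄ = -12.76 − (-1.907812)·6 = -1.313125
Set a + b·x = -11.9: x = (-11.9 − (-1.313125)) / (-1.907812) = 5.549222

5.549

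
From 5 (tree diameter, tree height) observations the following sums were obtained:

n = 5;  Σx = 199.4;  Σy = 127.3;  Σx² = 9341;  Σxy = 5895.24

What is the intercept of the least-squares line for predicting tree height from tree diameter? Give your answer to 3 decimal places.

1.958

Sxx = Σx² − (Σx)²/n = 9341 − 7952.072 = 1388.928
Sxy = Σxy − (Σx)(Σy)/n = 5895.24 − 5076.724 = 818.516
b = Sxy/Sxx = 818.516/1388.928 = 0.589315
a = ȳ − b·x̄ = 25.46 − 0.589315·39.88 = 1.958121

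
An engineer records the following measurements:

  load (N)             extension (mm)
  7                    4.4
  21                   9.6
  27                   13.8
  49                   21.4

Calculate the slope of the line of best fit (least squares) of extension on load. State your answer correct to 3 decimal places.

n = 4, Σx = 104, Σy = 49.2, Σxy = 1653.6, Σx² = 3620
Sxx = Σx² − (Σx)²/n = 3620 − 2704 = 916
Sxy = Σxy − (Σx)(Σy)/n = 1653.6 − 1279.2 = 374.4
b = Sxy/Sxx = 374.4/916 = 0.408734

0.409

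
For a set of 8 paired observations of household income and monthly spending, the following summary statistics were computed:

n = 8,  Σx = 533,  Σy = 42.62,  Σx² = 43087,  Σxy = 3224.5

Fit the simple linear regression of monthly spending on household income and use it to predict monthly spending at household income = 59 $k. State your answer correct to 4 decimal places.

4.9401

Sxx = Σx² − (Σx)²/n = 43087 − 35511.125 = 7575.875
Sxy = Σxy − (Σx)(Σy)/n = 3224.5 − 2839.5575 = 384.9425
b = Sxy/Sxx = 384.9425/7575.875 = 0.050812
a = ȳ − b·x̄ = 5.3275 − 0.050812·66.625 = 1.942176
ŷ(59) = a + b·59 = 1.942176 + 0.050812·59 = 4.940061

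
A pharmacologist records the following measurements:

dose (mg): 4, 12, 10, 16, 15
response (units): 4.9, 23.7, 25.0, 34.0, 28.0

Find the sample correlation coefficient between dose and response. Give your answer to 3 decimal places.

n = 5, Σx = 57, Σy = 115.6, Σxy = 1518, Σx² = 741, Σy² = 3150.7
Sxx = Σx² − (Σx)²/n = 741 − 649.8 = 91.2
Sxy = Σxy − (Σx)(Σy)/n = 1518 − 1317.84 = 200.16
Syy = Σy² − (Σy)²/n = 3150.7 − 2672.672 = 478.028
r = Sxy/√(Sxx·Syy) = 200.16/√(43596.1536) = 200.16/208.796920 = 0.958635

0.959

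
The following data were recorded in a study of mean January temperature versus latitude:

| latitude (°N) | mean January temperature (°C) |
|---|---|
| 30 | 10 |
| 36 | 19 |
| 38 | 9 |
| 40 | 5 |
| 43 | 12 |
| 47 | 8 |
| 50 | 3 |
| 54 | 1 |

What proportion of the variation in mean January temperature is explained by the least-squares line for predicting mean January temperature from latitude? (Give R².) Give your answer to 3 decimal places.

0.449

n = 8, Σx = 338, Σy = 67, Σxy = 2622, Σx² = 14714, Σy² = 785
Sxx = Σx² − (Σx)²/n = 14714 − 14280.5 = 433.5
Sxy = Σxy − (Σx)(Σy)/n = 2622 − 2830.75 = -208.75
Syy = Σy² − (Σy)²/n = 785 − 561.125 = 223.875
R² = Sxy²/(Sxx·Syy) = (-208.75)²/(433.5·223.875) = 0.449012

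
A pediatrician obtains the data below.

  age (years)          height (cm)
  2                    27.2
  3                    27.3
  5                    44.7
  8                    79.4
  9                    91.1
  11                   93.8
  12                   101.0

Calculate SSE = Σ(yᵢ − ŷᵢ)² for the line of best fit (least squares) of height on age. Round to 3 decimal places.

n = 7, Σx = 50, Σy = 464.5, Σxy = 4058.7, Σx² = 448, Σy² = 37086.23
Sxx = Σx² − (Σx)²/n = 448 − 357.142857 = 90.857143
Sxy = Σxy − (Σx)(Σy)/n = 4058.7 − 3317.857143 = 740.842857
Syy = Σy² − (Σy)²/n = 37086.23 − 30822.892857 = 6263.337143
b = Sxy/Sxx = 740.842857/90.857143 = 8.153931
SSE = Syy − b·Sxy = 6263.337143 − 8.153931·740.842857 = 222.555739

222.556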